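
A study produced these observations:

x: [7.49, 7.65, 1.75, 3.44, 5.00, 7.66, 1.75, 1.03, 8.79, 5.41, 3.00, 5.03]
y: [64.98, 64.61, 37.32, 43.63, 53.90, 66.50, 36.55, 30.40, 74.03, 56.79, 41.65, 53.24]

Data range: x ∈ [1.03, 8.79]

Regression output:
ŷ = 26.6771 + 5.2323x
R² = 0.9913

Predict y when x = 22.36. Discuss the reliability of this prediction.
ŷ = 143.6713 (extrapolation — x = 22.36 lies outside [1.03, 8.79], so reliability is low).

Prediction calculation:
ŷ = 26.6771 + 5.2323 × 22.36
ŷ = 143.6713

Reliability:
- Data range: x ∈ [1.03, 8.79]
- Prediction point: x = 22.36 is 13.57 units above the observed range → this is EXTRAPOLATION, not interpolation

Why that matters here:
- R² describes fit only over the sampled x values; it says nothing about behaviour beyond them
- The standard error of prediction grows with (x − x̄)², and x = 22.36 is far from x̄ = 4.83
- Real relationships often flatten, saturate, or turn nonlinear at extremes

A defensible statement: 'if the linear trend continued to x = 22.36, y would be about 143.6713' — the premise is untested.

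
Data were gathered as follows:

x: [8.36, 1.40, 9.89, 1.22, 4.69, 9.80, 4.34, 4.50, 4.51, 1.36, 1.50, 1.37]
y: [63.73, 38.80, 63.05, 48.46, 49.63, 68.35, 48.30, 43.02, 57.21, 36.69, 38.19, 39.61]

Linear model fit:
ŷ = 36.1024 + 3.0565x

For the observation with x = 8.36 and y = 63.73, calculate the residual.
Residual = 2.0753

The residual is the difference between the actual value and the predicted value:

Residual = y - ŷ

Step 1: Calculate predicted value
ŷ = 36.1024 + 3.0565 × 8.36
ŷ = 61.6547

Step 2: Calculate residual
Residual = 63.73 - 61.6547
Residual = 2.0753

Interpretation: the model underestimates the actual value by 2.0753 at this point (positive residual → observation lies above the fitted line).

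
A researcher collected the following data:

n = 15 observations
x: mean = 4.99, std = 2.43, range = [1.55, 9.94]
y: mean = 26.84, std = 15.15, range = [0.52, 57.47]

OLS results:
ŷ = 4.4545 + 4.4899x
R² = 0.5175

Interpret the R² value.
R² = 0.5175 means 51.75% of the variation in y is explained by the linear relationship with x. This indicates a moderate fit.

R² (coefficient of determination) measures the proportion of variance in y explained by the regression model.

Here R² = 0.5175:
- Explained: 51.75% of the variation in y
- Unexplained (residual): 100% − 51.75% = 48.25%
- Rule of thumb (below 0.3 weak; 0.3 to below 0.7 moderate; 0.7 and above strong) → moderate

Equivalently, for simple linear regression R² = r², so |r| = √0.5175 ≈ 0.7194.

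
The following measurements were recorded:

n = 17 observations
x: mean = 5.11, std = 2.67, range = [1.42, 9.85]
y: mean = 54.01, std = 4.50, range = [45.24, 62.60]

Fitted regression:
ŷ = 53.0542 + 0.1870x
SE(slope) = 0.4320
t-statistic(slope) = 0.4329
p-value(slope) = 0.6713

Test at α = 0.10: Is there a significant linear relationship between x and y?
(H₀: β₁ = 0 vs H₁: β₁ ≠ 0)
Since p-value = 0.6713 ≥ α = 0.10, fail to reject H₀ — the slope is not significantly different from 0.

Hypothesis test for the slope coefficient:

H₀: β₁ = 0 (no linear relationship)
H₁: β₁ ≠ 0 (linear relationship exists)

Test statistic: t = β̂₁ / SE(β̂₁) = 0.1870 / 0.4320 = 0.4329

p = 0.6713: how often a slope estimate this far from 0 (in SE units) would arise by chance if β₁ were truly 0.

Decision rule: reject H₀ if p-value < α.
p-value = 0.6713 ≥ α = 0.10 → fail to reject H₀.

At α = 0.10 the data do not provide convincing evidence of a nonzero slope.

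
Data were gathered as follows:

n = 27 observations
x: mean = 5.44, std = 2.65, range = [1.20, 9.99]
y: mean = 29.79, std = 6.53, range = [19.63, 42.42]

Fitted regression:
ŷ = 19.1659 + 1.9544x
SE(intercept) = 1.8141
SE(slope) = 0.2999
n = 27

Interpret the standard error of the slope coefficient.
The slope 1.9544 is pinned down to within about ±0.2999 (one SE) by these data — relative uncertainty 15.3%, i.e. precise.

SE(β̂₁) = 0.2999 says: if we drew many samples of n = 27 from the same population and refit each time, the fitted slopes would scatter with a standard deviation of roughly 0.2999 around the true β₁.

Relative precision:
- SE / |β̂₁| = 0.2999 / 1.9544 = 15.3%
- Rule of thumb (under 20%: precise; 20% to under 50%: moderately precise; 50% or more: imprecise) → precise

Link to the t-test: t = β̂₁ / SE(β̂₁) = 1.9544 / 0.2999 = 6.5168, the statistic for H₀: β₁ = 0.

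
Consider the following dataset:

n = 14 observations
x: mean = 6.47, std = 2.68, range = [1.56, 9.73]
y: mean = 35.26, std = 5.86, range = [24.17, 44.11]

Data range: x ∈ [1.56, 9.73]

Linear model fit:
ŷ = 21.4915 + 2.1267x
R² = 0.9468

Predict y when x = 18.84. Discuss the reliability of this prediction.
ŷ = 61.5585 (extrapolation — x = 18.84 lies outside [1.56, 9.73], so reliability is low).

Prediction calculation:
ŷ = 21.4915 + 2.1267 × 18.84
ŷ = 61.5585

Reliability:
- Data range: x ∈ [1.56, 9.73]
- Prediction point: x = 18.84 is 9.11 units above the observed range → this is EXTRAPOLATION, not interpolation

Why that matters here:
- The standard error of prediction grows with (x − x̄)², and x = 18.84 is far from x̄ = 6.47
- Real relationships often flatten, saturate, or turn nonlinear at extremes

A defensible statement: 'if the linear trend continued to x = 18.84, y would be about 61.5585' — the premise is untested.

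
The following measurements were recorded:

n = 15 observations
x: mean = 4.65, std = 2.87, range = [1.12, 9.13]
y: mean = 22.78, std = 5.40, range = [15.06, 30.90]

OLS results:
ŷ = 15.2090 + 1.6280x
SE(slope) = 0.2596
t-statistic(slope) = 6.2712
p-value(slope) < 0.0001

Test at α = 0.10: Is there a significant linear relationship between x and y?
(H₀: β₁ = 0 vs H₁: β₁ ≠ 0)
Reject H₀: p-value < 0.0001 < α = 0.10. The linear relationship is significant at the 10% level.

Hypothesis test for the slope coefficient:

H₀: β₁ = 0 (no linear relationship)
H₁: β₁ ≠ 0 (linear relationship exists)

Test statistic: t = β̂₁ / SE(β̂₁) = 1.6280 / 0.2596 = 6.2712

With df = 13, the two-sided p-value for |t| = 6.2712 is <0.0001.

Decision rule: reject H₀ if p-value < α.
p-value < 0.0001 < α = 0.10 → reject H₀.

At α = 0.10 the data do provide convincing evidence of a nonzero slope.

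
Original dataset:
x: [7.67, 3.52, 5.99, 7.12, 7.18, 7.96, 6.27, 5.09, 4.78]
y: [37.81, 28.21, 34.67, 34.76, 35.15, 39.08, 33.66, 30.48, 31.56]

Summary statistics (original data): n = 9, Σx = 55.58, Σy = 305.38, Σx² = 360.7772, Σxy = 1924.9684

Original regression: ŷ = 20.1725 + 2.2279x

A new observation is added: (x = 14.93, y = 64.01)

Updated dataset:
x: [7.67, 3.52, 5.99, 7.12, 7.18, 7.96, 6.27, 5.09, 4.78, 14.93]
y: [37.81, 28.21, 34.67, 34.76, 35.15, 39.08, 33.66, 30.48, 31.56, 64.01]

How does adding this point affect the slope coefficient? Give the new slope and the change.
New slope β₁ = 3.1910 versus 2.2279 before: a change of +0.9631 (+43.2%).

The new point has HIGH LEVERAGE: x = 14.93 is far from the original mean x̄ = 55.58/9 ≈ 6.18 (original range [3.52, 7.96]).

Step 1: Update the sums with the new point (n goes from 9 to 10)
Σx  = 55.58 + 14.93 = 70.51
Σy  = 305.38 + 64.01 = 369.39
Σx² = 360.7772 + 14.93² = 360.7772 + 222.9049 = 583.6821
Σxy = 1924.9684 + 14.93×64.01 = 1924.9684 + 955.6693 = 2880.6377

Step 2: Recompute the slope with b₁ = (nΣxy − ΣxΣy) / (nΣx² − (Σx)²)
Numerator   = 10×2880.6377 − 70.51×369.39 = 28806.3770 − 26045.6889 = 2760.6881
Denominator = 10×583.6821 − 70.51² = 5836.8210 − 4971.6601 = 865.1609
b₁(new) = 2760.6881 / 865.1609 = 3.1910

(Same formula on the original sums: (9×1924.9684 − 55.58×305.38) / (9×360.7772 − 55.58²) = 351.6952 / 157.8584 = 2.2279, matching the given fit.)

Step 3: Change in slope
Δβ₁ = 3.1910 − 2.2279 = +0.9631
Relative change = +0.9631 / 2.2279 × 100% = +43.2%
→ the slope increases when the point is added.

A high-leverage point only changes the slope if it is off the original line; here y = 64.01 is above the original trend, so the slope increases.
In practice: investigate whether it comes from the same population as the rest of the sample; check such a point for data-entry or measurement error.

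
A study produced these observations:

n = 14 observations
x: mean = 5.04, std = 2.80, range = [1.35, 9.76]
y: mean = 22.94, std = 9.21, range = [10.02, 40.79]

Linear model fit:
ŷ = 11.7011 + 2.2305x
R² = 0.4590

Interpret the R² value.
The model explains 45.90% of the variance in y (R² = 0.4590), leaving 54.10% unexplained; the fit is moderate.

R² (coefficient of determination) measures the proportion of variance in y explained by the regression model.

Here R² = 0.4590:
- Explained: 45.90% of the variation in y
- Unexplained (residual): 100% − 45.90% = 54.10%
- Rule of thumb (below 0.3 weak; 0.3 to below 0.7 moderate; 0.7 and above strong) → moderate

Equivalently, for simple linear regression R² = r², so |r| = √0.4590 ≈ 0.6775.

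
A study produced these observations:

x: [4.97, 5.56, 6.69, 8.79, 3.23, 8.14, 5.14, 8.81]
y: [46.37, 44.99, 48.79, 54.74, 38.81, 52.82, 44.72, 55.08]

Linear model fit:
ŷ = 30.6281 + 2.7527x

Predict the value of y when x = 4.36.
ŷ = 42.6299

To predict y for x = 4.36, substitute into the regression equation:

ŷ = 30.6281 + 2.7527 × 4.36
ŷ = 30.6281 + 12.0018
ŷ = 42.6299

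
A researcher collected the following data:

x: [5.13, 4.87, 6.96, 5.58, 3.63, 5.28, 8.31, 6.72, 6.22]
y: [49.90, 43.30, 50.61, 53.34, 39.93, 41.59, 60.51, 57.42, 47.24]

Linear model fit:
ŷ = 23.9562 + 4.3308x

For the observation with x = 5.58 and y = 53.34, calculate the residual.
Residual = 5.2179

The residual is the difference between the actual value and the predicted value:

Residual = y - ŷ

Step 1: Calculate predicted value
ŷ = 23.9562 + 4.3308 × 5.58
ŷ = 48.1221

Step 2: Calculate residual
Residual = 53.34 - 48.1221
Residual = 5.2179

Sign check: y > ŷ, so the point is above the line and the fit underestimates here.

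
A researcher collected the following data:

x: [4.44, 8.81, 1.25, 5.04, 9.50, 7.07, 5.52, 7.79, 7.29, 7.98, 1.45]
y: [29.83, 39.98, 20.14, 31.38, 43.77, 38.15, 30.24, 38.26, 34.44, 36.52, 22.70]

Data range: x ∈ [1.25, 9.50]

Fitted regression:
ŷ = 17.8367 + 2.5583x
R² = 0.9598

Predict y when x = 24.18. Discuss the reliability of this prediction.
ŷ = 79.6964 (extrapolation — x = 24.18 lies outside [1.25, 9.50], so reliability is low).

Prediction calculation:
ŷ = 17.8367 + 2.5583 × 24.18
ŷ = 79.6964

Reliability:
- Data range: x ∈ [1.25, 9.50]
- Prediction point: x = 24.18 is 14.68 units above the observed range → this is EXTRAPOLATION, not interpolation

Why that matters here:
- The standard error of prediction grows with (x − x̄)², and x = 24.18 is far from x̄ = 6.01
- The linear relationship may not hold outside the observed range

A defensible statement: 'if the linear trend continued to x = 24.18, y would be about 79.6964' — the premise is untested.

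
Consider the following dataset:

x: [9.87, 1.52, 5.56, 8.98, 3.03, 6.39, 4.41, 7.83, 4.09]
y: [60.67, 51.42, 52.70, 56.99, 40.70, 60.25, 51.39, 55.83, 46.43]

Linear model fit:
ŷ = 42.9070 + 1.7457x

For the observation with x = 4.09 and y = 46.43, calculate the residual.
Residual = -3.6169

The residual is the difference between the actual value and the predicted value:

Residual = y - ŷ

Step 1: Calculate predicted value
ŷ = 42.9070 + 1.7457 × 4.09
ŷ = 50.0469

Step 2: Calculate residual
Residual = 46.43 - 50.0469
Residual = -3.6169

Interpretation: the model overestimates the actual value by 3.6169 at this point (negative residual → observation lies below the fitted line).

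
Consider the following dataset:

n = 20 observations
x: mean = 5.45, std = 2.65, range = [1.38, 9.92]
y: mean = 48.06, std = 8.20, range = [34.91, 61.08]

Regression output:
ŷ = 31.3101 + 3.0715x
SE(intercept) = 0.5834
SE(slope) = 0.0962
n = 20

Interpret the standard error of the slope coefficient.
SE(slope) = 0.0962 measures the uncertainty in the estimated slope. The coefficient is estimated precisely (SE/|β̂₁| = 3.1%).

SE(β̂₁) = 0.0962 says: if we drew many samples of n = 20 from the same population and refit each time, the fitted slopes would scatter with a standard deviation of roughly 0.0962 around the true β₁.

Relative precision:
- SE / |β̂₁| = 0.0962 / 3.0715 = 3.1%
- Rule of thumb (under 20%: precise; 20% to under 50%: moderately precise; 50% or more: imprecise) → precise

Rough 95% range (±2 SE): 3.0715 ± 0.1924 → (2.8791, 3.2639).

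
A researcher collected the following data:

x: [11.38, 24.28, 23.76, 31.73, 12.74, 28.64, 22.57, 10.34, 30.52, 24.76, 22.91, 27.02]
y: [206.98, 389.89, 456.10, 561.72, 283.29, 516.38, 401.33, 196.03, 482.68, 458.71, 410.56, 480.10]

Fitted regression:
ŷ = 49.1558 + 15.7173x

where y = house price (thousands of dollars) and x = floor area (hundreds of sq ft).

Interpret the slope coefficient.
For each additional hundred sq ft of floor area, predicted house price increases by approximately 15.7173 thousand dollars.

β₁ = 15.7173 is the change in predicted house price (thousand dollars) per additional hundred sq ft of floor area.

Interpretation:
- Floor area up by 1 hundred sq ft → predicted house price increases by 15.7173 thousand dollars
- The effect is assumed constant over the observed range of x (linearity)

The intercept β₀ = 49.1558 is the predicted house price when floor area = 0; since the smallest observed x is 10.34, this is an extrapolation and mainly anchors the line.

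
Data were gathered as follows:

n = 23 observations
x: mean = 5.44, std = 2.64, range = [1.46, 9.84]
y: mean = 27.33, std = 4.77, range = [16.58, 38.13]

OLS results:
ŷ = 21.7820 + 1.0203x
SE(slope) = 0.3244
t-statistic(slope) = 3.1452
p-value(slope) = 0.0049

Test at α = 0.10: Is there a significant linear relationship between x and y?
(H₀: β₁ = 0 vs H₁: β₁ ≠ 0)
p-value = 0.0049 < α = 0.10, so we reject H₀. The relationship is significant.

Hypothesis test for the slope coefficient:

H₀: β₁ = 0 (no linear relationship)
H₁: β₁ ≠ 0 (linear relationship exists)

Test statistic: t = β̂₁ / SE(β̂₁) = 1.0203 / 0.3244 = 3.1452

With df = 21, the two-sided p-value for |t| = 3.1452 is 0.0049.

Decision rule: reject H₀ if p-value < α.
p-value = 0.0049 < α = 0.10 → reject H₀.

At α = 0.10 the data do provide convincing evidence of a nonzero slope.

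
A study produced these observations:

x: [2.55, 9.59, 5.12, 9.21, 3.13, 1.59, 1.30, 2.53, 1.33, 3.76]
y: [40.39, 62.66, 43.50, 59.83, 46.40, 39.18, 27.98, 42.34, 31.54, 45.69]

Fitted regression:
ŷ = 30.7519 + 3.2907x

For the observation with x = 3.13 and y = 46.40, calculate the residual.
Residual = 5.3482

The residual is the difference between the actual value and the predicted value:

Residual = y - ŷ

Step 1: Calculate predicted value
ŷ = 30.7519 + 3.2907 × 3.13
ŷ = 41.0518

Step 2: Calculate residual
Residual = 46.40 - 41.0518
Residual = 5.3482

Sign check: y > ŷ, so the point is above the line and the fit underestimates here.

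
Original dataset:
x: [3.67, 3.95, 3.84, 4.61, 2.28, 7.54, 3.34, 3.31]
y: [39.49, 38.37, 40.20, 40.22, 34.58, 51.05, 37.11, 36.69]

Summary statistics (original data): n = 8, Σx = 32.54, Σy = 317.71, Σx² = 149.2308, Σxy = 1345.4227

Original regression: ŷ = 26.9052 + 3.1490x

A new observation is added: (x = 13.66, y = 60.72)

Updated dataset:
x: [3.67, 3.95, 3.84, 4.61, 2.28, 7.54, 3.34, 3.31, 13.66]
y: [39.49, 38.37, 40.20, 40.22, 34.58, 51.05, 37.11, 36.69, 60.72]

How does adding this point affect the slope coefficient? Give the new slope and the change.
The slope changes from 3.1490 to 2.3539 (change of -0.7951, or -25.2%).

x = 13.66 lies well outside the original x-range [2.28, 7.54] (x̄ ≈ 4.07), so this observation has high leverage and can move the slope substantially.

Step 1: Update the sums with the new point (n goes from 8 to 9)
Σx  = 32.54 + 13.66 = 46.20
Σy  = 317.71 + 60.72 = 378.43
Σx² = 149.2308 + 13.66² = 149.2308 + 186.5956 = 335.8264
Σxy = 1345.4227 + 13.66×60.72 = 1345.4227 + 829.4352 = 2174.8579

Step 2: Recompute the slope with b₁ = (nΣxy − ΣxΣy) / (nΣx² − (Σx)²)
Numerator   = 9×2174.8579 − 46.20×378.43 = 19573.7211 − 17483.4660 = 2090.2551
Denominator = 9×335.8264 − 46.20² = 3022.4376 − 2134.4400 = 887.9976
b₁(new) = 2090.2551 / 887.9976 = 2.3539

(Same formula on the original sums: (8×1345.4227 − 32.54×317.71) / (8×149.2308 − 32.54²) = 425.0982 / 134.9948 = 3.1490, matching the given fit.)

Step 3: Change in slope
Δβ₁ = 2.3539 − 3.1490 = -0.7951
Relative change = -0.7951 / 3.1490 × 100% = -25.2%
→ the slope decreases when the point is added.

Because the point sits below the extension of the original line at a high-leverage x, it tilts the fit down.
In practice: refit with and without it and report both if conclusions differ; check such a point for data-entry or measurement error.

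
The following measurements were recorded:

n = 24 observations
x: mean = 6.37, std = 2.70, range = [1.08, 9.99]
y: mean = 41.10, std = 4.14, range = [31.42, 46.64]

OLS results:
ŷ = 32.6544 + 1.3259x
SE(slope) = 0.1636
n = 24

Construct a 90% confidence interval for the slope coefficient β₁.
The 90% CI for β₁ is (1.0450, 1.6068)

Confidence interval for the slope:

The 90% CI for β₁ is: β̂₁ ± t*(α/2, n-2) × SE(β̂₁)

Step 1: Find critical t-value
- Confidence level = 0.9
- Degrees of freedom = n - 2 = 24 - 2 = 22
- t*(α/2, 22) = 1.7171

Step 2: Calculate margin of error
Margin = 1.7171 × 0.1636 = 0.2809

Step 3: Construct interval
CI = 1.3259 ± 0.2809
CI = (1.0450, 1.6068)

Interpretation: We are 90% confident that the true slope β₁ lies between 1.0450 and 1.6068.
Both endpoints are positive, so the data support a genuinely positive slope at this confidence level.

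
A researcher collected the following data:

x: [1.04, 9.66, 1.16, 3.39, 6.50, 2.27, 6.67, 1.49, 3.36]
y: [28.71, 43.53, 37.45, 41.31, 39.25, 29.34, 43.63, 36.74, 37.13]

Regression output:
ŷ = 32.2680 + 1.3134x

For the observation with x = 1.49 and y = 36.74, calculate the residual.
Residual = 2.5150

The residual is the difference between the actual value and the predicted value:

Residual = y - ŷ

Step 1: Calculate predicted value
ŷ = 32.2680 + 1.3134 × 1.49
ŷ = 34.2250

Step 2: Calculate residual
Residual = 36.74 - 34.2250
Residual = 2.5150

Sign check: y > ŷ, so the point is above the line and the fit underestimates here.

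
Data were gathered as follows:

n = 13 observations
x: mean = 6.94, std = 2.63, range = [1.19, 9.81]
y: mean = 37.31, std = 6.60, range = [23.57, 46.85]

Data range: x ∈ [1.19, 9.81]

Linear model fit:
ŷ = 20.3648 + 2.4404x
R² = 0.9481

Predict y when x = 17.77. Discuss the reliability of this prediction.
ŷ = 63.7307, but this is extrapolation (above the data range [1.19, 9.81]) and may be unreliable.

Prediction calculation:
ŷ = 20.3648 + 2.4404 × 17.77
ŷ = 63.7307

Reliability:
- Data range: x ∈ [1.19, 9.81]
- Prediction point: x = 17.77 is 7.96 units above the observed range → this is EXTRAPOLATION, not interpolation

Why that matters here:
- R² describes fit only over the sampled x values; it says nothing about behaviour beyond them
- The standard error of prediction grows with (x − x̄)², and x = 17.77 is far from x̄ = 6.94
- Real relationships often flatten, saturate, or turn nonlinear at extremes

Report the number if required, but flag clearly that it is an extrapolation.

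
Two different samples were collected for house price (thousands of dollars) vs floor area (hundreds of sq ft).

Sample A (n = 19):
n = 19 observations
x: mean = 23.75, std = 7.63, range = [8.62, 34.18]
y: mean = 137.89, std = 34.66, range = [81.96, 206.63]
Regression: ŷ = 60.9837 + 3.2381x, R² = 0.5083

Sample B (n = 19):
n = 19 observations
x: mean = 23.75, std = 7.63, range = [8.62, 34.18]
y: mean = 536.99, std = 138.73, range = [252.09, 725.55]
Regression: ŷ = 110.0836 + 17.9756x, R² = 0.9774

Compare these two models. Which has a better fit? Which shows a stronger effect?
Model B has the better fit (R² = 0.9774 vs 0.5083). Model B shows the stronger effect (|β₁| = 17.9756 vs 3.2381).

Model Comparison:

Fit — compare R²:
- Model A: R² = 0.5083 → 50.83% of variance in house price explained
- Model B: R² = 0.9774 → 97.74% of variance in house price explained
- 0.9774 > 0.5083 → Model B has the better fit

Effect size (slope magnitude):
- Model A: β₁ = 3.2381 → predicted house price rises 3.2381 thousand dollars per additional hundred sq ft of floor area
- Model B: β₁ = 17.9756 → predicted house price rises 17.9756 thousand dollars per additional hundred sq ft of floor area
- |3.2381| < |17.9756| → Model B shows the stronger marginal effect

Notes:
- A better fit (higher R²) doesn't necessarily mean a more important relationship.
- A steeper slope doesn't make a better model if the scatter around the line is large.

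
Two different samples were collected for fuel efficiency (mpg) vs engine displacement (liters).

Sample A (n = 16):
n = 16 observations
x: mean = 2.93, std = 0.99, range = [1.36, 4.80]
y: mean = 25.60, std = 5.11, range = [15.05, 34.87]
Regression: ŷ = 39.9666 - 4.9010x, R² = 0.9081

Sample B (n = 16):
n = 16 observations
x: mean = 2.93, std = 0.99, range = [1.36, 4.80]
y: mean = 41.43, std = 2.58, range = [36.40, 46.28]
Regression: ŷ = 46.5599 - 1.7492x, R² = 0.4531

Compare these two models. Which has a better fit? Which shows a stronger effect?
Model A has the better fit (R² = 0.9081 vs 0.4531). Model A shows the stronger effect (|β₁| = 4.9010 vs 1.7492).

Model Comparison:

Which explains more variance? (R²)
- Model A: R² = 0.9081 → 90.81% of variance in fuel efficiency explained
- Model B: R² = 0.4531 → 45.31% of variance in fuel efficiency explained
- 0.9081 > 0.4531 → Model A has the better fit

Which has the larger per-liter effect? (|β₁|)
- Model A: β₁ = -4.9010 → predicted fuel efficiency falls 4.9010 mpg per additional liter of engine displacement
- Model B: β₁ = -1.7492 → predicted fuel efficiency falls 1.7492 mpg per additional liter of engine displacement
- |-4.9010| > |-1.7492| → Model A shows the stronger marginal effect

Notes:
- A steeper slope doesn't make a better model if the scatter around the line is large.
- The two samples could reflect different populations, time periods, or measurement quality.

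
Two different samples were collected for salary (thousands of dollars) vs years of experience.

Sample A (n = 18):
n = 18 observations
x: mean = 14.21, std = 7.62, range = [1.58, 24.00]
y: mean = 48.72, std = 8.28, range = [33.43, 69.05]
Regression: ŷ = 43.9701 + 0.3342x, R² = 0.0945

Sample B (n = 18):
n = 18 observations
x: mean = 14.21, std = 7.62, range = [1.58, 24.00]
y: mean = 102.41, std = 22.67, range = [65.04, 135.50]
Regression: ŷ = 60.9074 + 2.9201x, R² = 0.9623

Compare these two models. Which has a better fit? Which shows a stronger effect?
Model B has the better fit (R² = 0.9623 vs 0.0945). Model B shows the stronger effect (|β₁| = 2.9201 vs 0.3342).

Model Comparison:

Fit — compare R²:
- Model A: R² = 0.0945 → 9.45% of variance in salary explained
- Model B: R² = 0.9623 → 96.23% of variance in salary explained
- 0.9623 > 0.0945 → Model B has the better fit

Strength of effect — compare |β₁|:
- Model A: β₁ = 0.3342 → predicted salary rises 0.3342 thousand dollars per additional year of experience
- Model B: β₁ = 2.9201 → predicted salary rises 2.9201 thousand dollars per additional year of experience
- |0.3342| < |2.9201| → Model B shows the stronger marginal effect

Note: R² measures how tightly points cluster around the line; β₁ measures how steep the line is — they answer different questions.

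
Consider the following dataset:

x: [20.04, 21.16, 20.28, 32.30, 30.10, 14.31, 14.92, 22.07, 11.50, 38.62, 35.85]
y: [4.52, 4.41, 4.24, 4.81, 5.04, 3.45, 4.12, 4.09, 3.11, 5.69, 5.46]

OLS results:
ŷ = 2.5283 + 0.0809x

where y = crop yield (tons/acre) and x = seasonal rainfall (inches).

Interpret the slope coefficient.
On average, crop yield is about 0.0809 tons/acre higher for every extra inch of rainfall.

The slope β₁ = 0.0809 gives the rate at which the fitted crop yield changes with rainfall.

Interpretation:
- Rainfall up by 1 inch → predicted crop yield increases by 0.0809 tons/acre
- This is a linear approximation: the same per-unit change is assumed across the whole observed x range

The intercept β₀ = 2.5283 is the predicted crop yield when rainfall = 0; since the smallest observed x is 11.50, this is an extrapolation and mainly anchors the line.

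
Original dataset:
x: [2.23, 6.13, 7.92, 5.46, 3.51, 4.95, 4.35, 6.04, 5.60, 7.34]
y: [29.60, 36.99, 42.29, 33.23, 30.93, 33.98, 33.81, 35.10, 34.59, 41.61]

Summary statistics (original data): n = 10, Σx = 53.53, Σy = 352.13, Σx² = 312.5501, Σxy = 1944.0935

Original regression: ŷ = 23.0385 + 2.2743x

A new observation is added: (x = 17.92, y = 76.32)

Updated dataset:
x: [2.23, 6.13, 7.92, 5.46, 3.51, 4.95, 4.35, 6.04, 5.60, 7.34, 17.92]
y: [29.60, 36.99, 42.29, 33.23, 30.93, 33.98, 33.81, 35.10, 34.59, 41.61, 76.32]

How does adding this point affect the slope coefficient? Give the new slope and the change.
New slope β₁ = 3.1182 versus 2.2743 before: a change of +0.8439 (+37.1%).

x = 17.92 lies well outside the original x-range [2.23, 7.92] (x̄ ≈ 5.35), so this observation has high leverage and can move the slope substantially.

Step 1: Update the sums with the new point (n goes from 10 to 11)
Σx  = 53.53 + 17.92 = 71.45
Σy  = 352.13 + 76.32 = 428.45
Σx² = 312.5501 + 17.92² = 312.5501 + 321.1264 = 633.6765
Σxy = 1944.0935 + 17.92×76.32 = 1944.0935 + 1367.6544 = 3311.7479

Step 2: Recompute the slope with b₁ = (nΣxy − ΣxΣy) / (nΣx² − (Σx)²)
Numerator   = 11×3311.7479 − 71.45×428.45 = 36429.2269 − 30612.7525 = 5816.4744
Denominator = 11×633.6765 − 71.45² = 6970.4415 − 5105.1025 = 1865.3390
b₁(new) = 5816.4744 / 1865.3390 = 3.1182

(Same formula on the original sums: (10×1944.0935 − 53.53×352.13) / (10×312.5501 − 53.53²) = 591.4161 / 260.0401 = 2.2743, matching the given fit.)

Step 3: Change in slope
Δβ₁ = 3.1182 − 2.2743 = +0.8439
Relative change = +0.8439 / 2.2743 × 100% = +37.1%
→ the slope increases when the point is added.

Because the point sits above the extension of the original line at a high-leverage x, it tilts the fit up.
In practice: check such a point for data-entry or measurement error.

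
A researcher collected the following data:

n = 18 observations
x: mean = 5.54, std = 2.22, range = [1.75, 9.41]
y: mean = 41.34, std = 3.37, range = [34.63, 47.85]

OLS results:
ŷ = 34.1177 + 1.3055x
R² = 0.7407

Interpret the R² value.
R² = 0.7407 means 74.07% of the variation in y is explained by the linear relationship with x. This indicates a strong fit.

R² (coefficient of determination) measures the proportion of variance in y explained by the regression model.

Here R² = 0.7407:
- Explained: 74.07% of the variation in y
- Unexplained (residual): 100% − 74.07% = 25.93%
- Rule of thumb (below 0.3 weak; 0.3 to below 0.7 moderate; 0.7 and above strong) → strong

Note: R² never decreases when predictors are added, so it should not be used alone to compare models of different size.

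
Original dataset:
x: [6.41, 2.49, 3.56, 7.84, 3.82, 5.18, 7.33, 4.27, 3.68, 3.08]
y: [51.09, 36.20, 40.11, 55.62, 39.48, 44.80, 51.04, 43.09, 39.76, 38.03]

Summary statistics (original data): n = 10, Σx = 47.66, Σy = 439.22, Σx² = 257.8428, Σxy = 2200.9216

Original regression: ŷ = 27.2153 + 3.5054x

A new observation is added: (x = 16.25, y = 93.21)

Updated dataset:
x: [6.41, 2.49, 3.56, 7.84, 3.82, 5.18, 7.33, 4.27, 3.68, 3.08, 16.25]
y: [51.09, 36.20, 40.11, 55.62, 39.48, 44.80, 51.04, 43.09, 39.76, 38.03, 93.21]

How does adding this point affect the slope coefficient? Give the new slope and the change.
The slope changes from 3.5054 to 4.1316 (change of +0.6262, or +17.9%).

x = 16.25 lies well outside the original x-range [2.49, 7.84] (x̄ ≈ 4.77), so this observation has high leverage and can move the slope substantially.

Step 1: Update the sums with the new point (n goes from 10 to 11)
Σx  = 47.66 + 16.25 = 63.91
Σy  = 439.22 + 93.21 = 532.43
Σx² = 257.8428 + 16.25² = 257.8428 + 264.0625 = 521.9053
Σxy = 2200.9216 + 16.25×93.21 = 2200.9216 + 1514.6625 = 3715.5841

Step 2: Recompute the slope with b₁ = (nΣxy − ΣxΣy) / (nΣx² − (Σx)²)
Numerator   = 11×3715.5841 − 63.91×532.43 = 40871.4251 − 34027.6013 = 6843.8238
Denominator = 11×521.9053 − 63.91² = 5740.9583 − 4084.4881 = 1656.4702
b₁(new) = 6843.8238 / 1656.4702 = 4.1316

(Same formula on the original sums: (10×2200.9216 − 47.66×439.22) / (10×257.8428 − 47.66²) = 1075.9908 / 306.9524 = 3.5054, matching the given fit.)

Step 3: Change in slope
Δβ₁ = 4.1316 − 3.5054 = +0.6262
Relative change = +0.6262 / 3.5054 × 100% = +17.9%
→ the slope increases when the point is added.

Because the point sits above the extension of the original line at a high-leverage x, it tilts the fit up.
In practice: refit with and without it and report both if conclusions differ.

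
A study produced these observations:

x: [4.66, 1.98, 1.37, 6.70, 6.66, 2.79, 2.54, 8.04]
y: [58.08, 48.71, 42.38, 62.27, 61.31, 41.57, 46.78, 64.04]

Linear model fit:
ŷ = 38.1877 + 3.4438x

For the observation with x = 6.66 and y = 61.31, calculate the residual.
Residual = 0.1866

The residual is the difference between the actual value and the predicted value:

Residual = y - ŷ

Step 1: Calculate predicted value
ŷ = 38.1877 + 3.4438 × 6.66
ŷ = 61.1234

Step 2: Calculate residual
Residual = 61.31 - 61.1234
Residual = 0.1866

Interpretation: the model underestimates the actual value by 0.1866 at this point (positive residual → observation lies above the fitted line).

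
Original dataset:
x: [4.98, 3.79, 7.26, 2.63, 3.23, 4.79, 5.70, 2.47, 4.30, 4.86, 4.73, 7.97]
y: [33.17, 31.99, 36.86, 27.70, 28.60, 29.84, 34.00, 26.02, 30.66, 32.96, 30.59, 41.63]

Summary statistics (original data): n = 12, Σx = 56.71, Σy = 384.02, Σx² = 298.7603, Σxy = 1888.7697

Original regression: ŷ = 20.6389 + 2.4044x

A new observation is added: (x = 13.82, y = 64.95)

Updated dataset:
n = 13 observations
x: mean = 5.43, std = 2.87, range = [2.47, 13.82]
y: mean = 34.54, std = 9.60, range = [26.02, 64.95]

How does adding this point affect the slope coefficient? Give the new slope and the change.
The slope changes from 2.4044 to 3.2730 (change of +0.8686, or +36.1%).

The new point has HIGH LEVERAGE: x = 13.82 is far from the original mean x̄ = 56.71/12 ≈ 4.73 (original range [2.47, 7.97]).

Step 1: Update the sums with the new point (n goes from 12 to 13)
Σx  = 56.71 + 13.82 = 70.53
Σy  = 384.02 + 64.95 = 448.97
Σx² = 298.7603 + 13.82² = 298.7603 + 190.9924 = 489.7527
Σxy = 1888.7697 + 13.82×64.95 = 1888.7697 + 897.6090 = 2786.3787

Step 2: Recompute the slope with b₁ = (nΣxy − ΣxΣy) / (nΣx² − (Σx)²)
Numerator   = 13×2786.3787 − 70.53×448.97 = 36222.9231 − 31665.8541 = 4557.0690
Denominator = 13×489.7527 − 70.53² = 6366.7851 − 4974.4809 = 1392.3042
b₁(new) = 4557.0690 / 1392.3042 = 3.2730

(Same formula on the original sums: (12×1888.7697 − 56.71×384.02) / (12×298.7603 − 56.71²) = 887.4622 / 369.0995 = 2.4044, matching the given fit.)

Step 3: Change in slope
Δβ₁ = 3.2730 − 2.4044 = +0.8686
Relative change = +0.8686 / 2.4044 × 100% = +36.1%
→ the slope increases when the point is added.

A high-leverage point only changes the slope if it is off the original line; here y = 64.95 is above the original trend, so the slope increases.
In practice: check such a point for data-entry or measurement error; investigate whether it comes from the same population as the rest of the sample.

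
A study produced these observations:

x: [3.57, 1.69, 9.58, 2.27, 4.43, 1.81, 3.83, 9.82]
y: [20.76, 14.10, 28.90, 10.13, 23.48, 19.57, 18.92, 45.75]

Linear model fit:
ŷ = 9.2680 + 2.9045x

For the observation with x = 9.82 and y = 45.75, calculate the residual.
Residual = 7.9598

The residual is the difference between the actual value and the predicted value:

Residual = y - ŷ

Step 1: Calculate predicted value
ŷ = 9.2680 + 2.9045 × 9.82
ŷ = 37.7902

Step 2: Calculate residual
Residual = 45.75 - 37.7902
Residual = 7.9598

Sign check: y > ŷ, so the point is above the line and the fit underestimates here.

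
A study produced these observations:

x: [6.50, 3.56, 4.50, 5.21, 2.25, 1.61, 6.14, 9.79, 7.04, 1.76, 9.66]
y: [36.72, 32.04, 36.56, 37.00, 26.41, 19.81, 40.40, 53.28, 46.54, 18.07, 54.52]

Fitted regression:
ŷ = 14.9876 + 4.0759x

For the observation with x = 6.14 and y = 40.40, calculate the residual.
Residual = 0.3864

The residual is the difference between the actual value and the predicted value:

Residual = y - ŷ

Step 1: Calculate predicted value
ŷ = 14.9876 + 4.0759 × 6.14
ŷ = 40.0136

Step 2: Calculate residual
Residual = 40.40 - 40.0136
Residual = 0.3864

Interpretation: the model underestimates the actual value by 0.3864 at this point (positive residual → observation lies above the fitted line).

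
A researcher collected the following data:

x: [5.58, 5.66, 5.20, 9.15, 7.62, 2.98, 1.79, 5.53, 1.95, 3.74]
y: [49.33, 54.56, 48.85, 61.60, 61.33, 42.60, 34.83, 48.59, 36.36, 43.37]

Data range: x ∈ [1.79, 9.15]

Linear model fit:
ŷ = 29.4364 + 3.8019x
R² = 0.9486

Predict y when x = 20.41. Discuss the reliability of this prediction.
ŷ = 107.0332, but this is extrapolation (above the data range [1.79, 9.15]) and may be unreliable.

Prediction calculation:
ŷ = 29.4364 + 3.8019 × 20.41
ŷ = 107.0332

Reliability:
- Data range: x ∈ [1.79, 9.15]
- Prediction point: x = 20.41 is 11.26 units above the observed range → this is EXTRAPOLATION, not interpolation

Why that matters here:
- There are no observations near this x to validate the fitted line there
- Real relationships often flatten, saturate, or turn nonlinear at extremes
- The linear relationship may not hold outside the observed range

The R² = 0.9486 only validates the fit within [1.79, 9.15]; treat ŷ = 107.0332 with caution.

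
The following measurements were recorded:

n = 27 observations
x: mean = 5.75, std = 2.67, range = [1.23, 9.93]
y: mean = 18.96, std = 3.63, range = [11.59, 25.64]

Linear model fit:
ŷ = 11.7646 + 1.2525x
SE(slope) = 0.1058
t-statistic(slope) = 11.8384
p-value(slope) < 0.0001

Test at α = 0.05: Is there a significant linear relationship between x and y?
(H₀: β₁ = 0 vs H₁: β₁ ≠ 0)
p-value < 0.0001 < α = 0.05, so we reject H₀. The relationship is significant.

Hypothesis test for the slope coefficient:

H₀: β₁ = 0 (no linear relationship)
H₁: β₁ ≠ 0 (linear relationship exists)

Test statistic: t = β̂₁ / SE(β̂₁) = 1.2525 / 0.1058 = 11.8384

The p-value (<0.0001) is the probability, under H₀, of a t-statistic at least as extreme as |t| = 11.8384 (two-sided, df = n − 2 = 25).

Decision rule: reject H₀ if p-value < α.
p-value < 0.0001 < α = 0.05 → reject H₀.

There is sufficient evidence at the 5% significance level to conclude that a linear relationship exists between x and y.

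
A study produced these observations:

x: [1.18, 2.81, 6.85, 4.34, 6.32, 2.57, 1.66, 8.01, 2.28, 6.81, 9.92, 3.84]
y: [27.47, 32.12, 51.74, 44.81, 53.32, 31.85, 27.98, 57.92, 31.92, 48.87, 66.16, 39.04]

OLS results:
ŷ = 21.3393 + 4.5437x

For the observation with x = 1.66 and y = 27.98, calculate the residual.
Residual = -0.9018

The residual is the difference between the actual value and the predicted value:

Residual = y - ŷ

Step 1: Calculate predicted value
ŷ = 21.3393 + 4.5437 × 1.66
ŷ = 28.8818

Step 2: Calculate residual
Residual = 27.98 - 28.8818
Residual = -0.9018

Sign check: y < ŷ, so the point is below the line and the fit overestimates here.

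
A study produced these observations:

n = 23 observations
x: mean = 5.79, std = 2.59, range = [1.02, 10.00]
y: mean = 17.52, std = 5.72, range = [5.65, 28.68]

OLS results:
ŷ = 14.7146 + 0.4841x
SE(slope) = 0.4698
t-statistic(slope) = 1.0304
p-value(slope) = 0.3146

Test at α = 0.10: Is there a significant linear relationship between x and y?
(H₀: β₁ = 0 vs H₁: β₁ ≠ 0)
Fail to reject H₀: p-value = 0.3146 ≥ α = 0.10. The linear relationship is not significant at the 10% level.

Hypothesis test for the slope coefficient:

H₀: β₁ = 0 (no linear relationship)
H₁: β₁ ≠ 0 (linear relationship exists)

Test statistic: t = β̂₁ / SE(β̂₁) = 0.4841 / 0.4698 = 1.0304

The p-value (0.3146) is the probability, under H₀, of a t-statistic at least as extreme as |t| = 1.0304 (two-sided, df = n − 2 = 21).

Decision rule: reject H₀ if p-value < α.
p-value = 0.3146 ≥ α = 0.10 → fail to reject H₀.

At α = 0.10 the data do not provide convincing evidence of a nonzero slope.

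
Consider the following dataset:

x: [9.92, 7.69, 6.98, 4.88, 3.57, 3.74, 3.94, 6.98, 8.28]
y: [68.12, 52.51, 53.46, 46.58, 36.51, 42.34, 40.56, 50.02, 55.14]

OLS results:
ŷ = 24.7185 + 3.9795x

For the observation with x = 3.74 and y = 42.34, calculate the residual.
Residual = 2.7382

The residual is the difference between the actual value and the predicted value:

Residual = y - ŷ

Step 1: Calculate predicted value
ŷ = 24.7185 + 3.9795 × 3.74
ŷ = 39.6018

Step 2: Calculate residual
Residual = 42.34 - 39.6018
Residual = 2.7382

Sign check: y > ŷ, so the point is above the line and the fit underestimates here.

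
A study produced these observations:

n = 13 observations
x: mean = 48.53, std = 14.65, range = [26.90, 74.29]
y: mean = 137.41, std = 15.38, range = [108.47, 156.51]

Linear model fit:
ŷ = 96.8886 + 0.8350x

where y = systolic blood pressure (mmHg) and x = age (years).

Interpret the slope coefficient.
On average, blood pressure is about 0.8350 mmHg higher for every extra year of age.

The slope β₁ = 0.8350 gives the rate at which the fitted blood pressure changes with age.

Interpretation:
- Age up by 1 year → predicted blood pressure increases by 0.8350 mmHg
- The effect is assumed constant over the observed range of x (linearity)

The intercept β₀ = 96.8886 is the predicted blood pressure when age = 0; since the smallest observed x is 26.90, this is an extrapolation and mainly anchors the line.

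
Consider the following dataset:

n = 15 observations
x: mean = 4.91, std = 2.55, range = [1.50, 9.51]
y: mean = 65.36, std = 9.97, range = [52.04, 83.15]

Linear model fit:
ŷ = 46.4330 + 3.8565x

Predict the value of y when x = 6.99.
ŷ = 73.3899

Plug x = 6.99 into the fitted line:

ŷ = 46.4330 + 3.8565 × 6.99
ŷ = 46.4330 + 26.9569
ŷ = 73.3899

This is a point prediction; actual observations scatter around it by roughly the residual standard deviation.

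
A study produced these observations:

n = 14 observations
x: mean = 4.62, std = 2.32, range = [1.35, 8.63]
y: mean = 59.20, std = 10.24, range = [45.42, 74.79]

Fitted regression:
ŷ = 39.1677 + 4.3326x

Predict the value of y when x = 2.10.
ŷ = 48.2662

To predict y for x = 2.10, substitute into the regression equation:

ŷ = 39.1677 + 4.3326 × 2.10
ŷ = 39.1677 + 9.0985
ŷ = 48.2662

This is the fitted mean response at that x — an individual observation would come with a wider prediction interval.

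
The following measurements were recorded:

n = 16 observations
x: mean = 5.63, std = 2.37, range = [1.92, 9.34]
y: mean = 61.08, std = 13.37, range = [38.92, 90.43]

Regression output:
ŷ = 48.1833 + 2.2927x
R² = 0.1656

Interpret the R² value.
About 16.56% of the variability in y is accounted for by the regression on x (R² = 0.1656) — a weak linear fit.

R² (coefficient of determination) measures the proportion of variance in y explained by the regression model.

Here R² = 0.1656:
- Explained: 16.56% of the variation in y
- Unexplained (residual): 100% − 16.56% = 83.44%
- Rule of thumb (below 0.3 weak; 0.3 to below 0.7 moderate; 0.7 and above strong) → weak

Note: R² never decreases when predictors are added, so it should not be used alone to compare models of different size.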